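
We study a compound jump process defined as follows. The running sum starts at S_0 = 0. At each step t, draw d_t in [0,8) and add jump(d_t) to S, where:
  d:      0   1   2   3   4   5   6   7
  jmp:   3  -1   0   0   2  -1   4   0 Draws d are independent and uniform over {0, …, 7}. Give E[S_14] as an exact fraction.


49/4

Outcome values over d=0..7: [3, -1, 0, 0, 2, -1, 4, 0]
Σy = 7, Σy² = 31, M = 8
μ = 7/8 = 7/8,  σ² = 31/8 − (7/8)² = 199/64
E[S_14] = 0 + 14·(7/8) = 49/4


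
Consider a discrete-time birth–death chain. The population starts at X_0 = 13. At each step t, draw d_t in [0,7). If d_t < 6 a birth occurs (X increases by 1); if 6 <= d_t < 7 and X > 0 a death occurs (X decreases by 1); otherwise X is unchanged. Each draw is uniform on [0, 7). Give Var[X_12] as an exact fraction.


288/49

X can drop by at most 1 per step and X_0 = 13 > T = 12, so X_t >= 13 − t >= 1 > 0 for every t <= 12: the floor at 0 (the 'and X > 0' condition) never binds. Hence X_12 = X_0 + Σ_{t<12} Y_t with i.i.d. increments Y_t = y(d_t) ∈ {+1, −1, 0}.
Outcome values over d=0..6: [1, 1, 1, 1, 1, 1, -1]
Σy = 5, Σy² = 7, M = 7
μ = 5/7 = 5/7,  σ² = 7/7 − (5/7)² = 24/49
Independent increments: Var[X_12] = 12·σ² = 12·(24/49) = 288/49


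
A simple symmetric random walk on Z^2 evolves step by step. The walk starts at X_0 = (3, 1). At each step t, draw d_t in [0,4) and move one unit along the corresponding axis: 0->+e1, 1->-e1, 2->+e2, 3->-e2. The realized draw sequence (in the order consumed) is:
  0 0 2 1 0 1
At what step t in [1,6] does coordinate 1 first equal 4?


1

t=0: X=(3, 1), d=0 → +e1, X_1=(4, 1)
t=1: X=(4, 1), d=0 → +e1, X_2=(5, 1)
t=2: X=(5, 1), d=2 → +e2, X_3=(5, 2)
t=3: X=(5, 2), d=1 → -e1, X_4=(4, 2)
t=4: X=(4, 2), d=0 → +e1, X_5=(5, 2)
t=5: X=(5, 2), d=1 → -e1, X_6=(4, 2)


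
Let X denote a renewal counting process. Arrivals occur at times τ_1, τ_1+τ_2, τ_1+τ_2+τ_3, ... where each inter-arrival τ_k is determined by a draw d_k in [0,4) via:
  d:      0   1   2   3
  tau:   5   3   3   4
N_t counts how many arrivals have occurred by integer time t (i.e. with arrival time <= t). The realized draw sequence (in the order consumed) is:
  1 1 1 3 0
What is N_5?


draw d_1=1: τ_1=3, arrival time A_1=3
draw d_2=1: τ_2=3, arrival time A_2=6
draw d_3=1: τ_3=3, arrival time A_3=9
draw d_4=3: τ_4=4, arrival time A_4=13
draw d_5=0: τ_5=5, arrival time A_5=18
N_t over t=0..5: 0:0 1:0 2:0 3:1 4:1 5:1

1


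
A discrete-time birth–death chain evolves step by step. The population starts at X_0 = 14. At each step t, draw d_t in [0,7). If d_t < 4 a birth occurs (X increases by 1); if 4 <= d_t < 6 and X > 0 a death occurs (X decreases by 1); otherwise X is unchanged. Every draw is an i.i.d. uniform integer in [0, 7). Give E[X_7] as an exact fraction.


X can drop by at most 1 per step and X_0 = 14 > T = 7, so X_t >= 14 − t >= 7 > 0 for every t <= 7: the floor at 0 (the 'and X > 0' condition) never binds. Hence X_7 = X_0 + Σ_{t<7} Y_t with i.i.d. increments Y_t = y(d_t) ∈ {+1, −1, 0}.
Outcome values over d=0..6: [1, 1, 1, 1, -1, -1, 0]
Σy = 2, Σy² = 6, M = 7
μ = 2/7 = 2/7,  σ² = 6/7 − (2/7)² = 38/49
E[X_7] = 14 + 7·(2/7) = 16

16


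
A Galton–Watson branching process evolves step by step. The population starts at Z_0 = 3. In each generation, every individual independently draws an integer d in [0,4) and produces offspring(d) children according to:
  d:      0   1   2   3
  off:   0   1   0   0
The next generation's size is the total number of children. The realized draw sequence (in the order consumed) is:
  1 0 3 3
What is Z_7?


0

gen 0: Z_0=3, draws=[1, 0, 3], offspring=[1, 0, 0], Z_1=1
gen 1: Z_1=1, draws=[3], offspring=[0], Z_2=0
gen 2: Z_2=0, draws=[], offspring=[], Z_3=0
gen 3: Z_3=0, draws=[], offspring=[], Z_4=0
gen 4: Z_4=0, draws=[], offspring=[], Z_5=0
gen 5: Z_5=0, draws=[], offspring=[], Z_6=0
gen 6: Z_6=0, draws=[], offspring=[], Z_7=0


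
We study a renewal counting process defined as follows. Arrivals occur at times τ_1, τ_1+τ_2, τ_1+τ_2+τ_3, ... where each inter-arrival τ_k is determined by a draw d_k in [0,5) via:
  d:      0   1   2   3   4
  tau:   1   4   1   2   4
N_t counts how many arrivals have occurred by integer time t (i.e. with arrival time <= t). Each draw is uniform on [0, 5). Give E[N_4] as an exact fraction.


966/625

Inter-arrival values over d=0..4: [1, 4, 1, 2, 4]
Each d has probability 1/5, so the pmf of τ is: f(1) = 2/5, f(2) = 1/5, f(4) = 2/5
Renewal equation for m(n) = E[N_n]: condition on τ_1 = k (if k <= n, one arrival plus a fresh copy on the remaining n−k steps): m(n) = F(n) + Σ_{k<=n} f(k)·m(n−k), where F(n) = P(τ <= n) and m(0) = 0
m(1) = F(1) = 2/5
m(2) = F(2) + f(1)·m(1) = 3/5 + 2/5·2/5 = 19/25
m(3) = F(3) + f(1)·m(2) + f(2)·m(1) = 3/5 + 2/5·19/25 + 1/5·2/5 = 123/125
m(4) = F(4) + f(1)·m(3) + f(2)·m(2) = 1 + 2/5·123/125 + 1/5·19/25 = 966/625
E[N_4] = m(4) = 966/625


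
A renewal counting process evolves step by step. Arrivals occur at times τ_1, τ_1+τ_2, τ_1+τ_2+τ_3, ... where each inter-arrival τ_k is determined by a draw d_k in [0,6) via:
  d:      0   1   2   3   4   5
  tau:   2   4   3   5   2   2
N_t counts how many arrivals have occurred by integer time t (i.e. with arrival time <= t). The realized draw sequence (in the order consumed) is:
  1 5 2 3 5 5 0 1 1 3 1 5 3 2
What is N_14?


draw d_1=1: τ_1=4, arrival time A_1=4
draw d_2=5: τ_2=2, arrival time A_2=6
draw d_3=2: τ_3=3, arrival time A_3=9
draw d_4=3: τ_4=5, arrival time A_4=14
draw d_5=5: τ_5=2, arrival time A_5=16
draw d_6=5: τ_6=2, arrival time A_6=18
draw d_7=0: τ_7=2, arrival time A_7=20
draw d_8=1: τ_8=4, arrival time A_8=24
draw d_9=1: τ_9=4, arrival time A_9=28
draw d_10=3: τ_10=5, arrival time A_10=33
draw d_11=1: τ_11=4, arrival time A_11=37
draw d_12=5: τ_12=2, arrival time A_12=39
draw d_13=3: τ_13=5, arrival time A_13=44
draw d_14=2: τ_14=3, arrival time A_14=47
N_t over t=0..14: 0:0 1:0 2:0 3:0 4:1 5:1 6:2 7:2 8:2 9:3 10:3 11:3 12:3 13:3 14:4

4


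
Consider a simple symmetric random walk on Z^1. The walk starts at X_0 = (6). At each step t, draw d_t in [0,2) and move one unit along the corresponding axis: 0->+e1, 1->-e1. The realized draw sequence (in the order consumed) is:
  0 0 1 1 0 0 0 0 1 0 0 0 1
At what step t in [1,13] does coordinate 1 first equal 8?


2

t=0: X=(6), d=0 → +e1, X_1=(7)
t=1: X=(7), d=0 → +e1, X_2=(8)
t=2: X=(8), d=1 → -e1, X_3=(7)
t=3: X=(7), d=1 → -e1, X_4=(6)
t=4: X=(6), d=0 → +e1, X_5=(7)
t=5: X=(7), d=0 → +e1, X_6=(8)
t=6: X=(8), d=0 → +e1, X_7=(9)
t=7: X=(9), d=0 → +e1, X_8=(10)
t=8: X=(10), d=1 → -e1, X_9=(9)
t=9: X=(9), d=0 → +e1, X_10=(10)
t=10: X=(10), d=0 → +e1, X_11=(11)
t=11: X=(11), d=0 → +e1, X_12=(12)
t=12: X=(12), d=1 → -e1, X_13=(11)


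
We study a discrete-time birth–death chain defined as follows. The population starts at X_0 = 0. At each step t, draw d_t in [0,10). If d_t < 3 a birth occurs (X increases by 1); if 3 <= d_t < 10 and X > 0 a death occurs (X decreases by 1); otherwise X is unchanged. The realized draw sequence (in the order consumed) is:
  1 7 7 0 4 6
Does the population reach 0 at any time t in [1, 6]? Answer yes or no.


yes

t=0: X=0, d=1 → birth, X_1=1
t=1: X=1, d=7 → death, X_2=0
t=2: X=0, d=7 → hold, X_3=0
t=3: X=0, d=0 → birth, X_4=1
t=4: X=1, d=4 → death, X_5=0
t=5: X=0, d=6 → hold, X_6=0


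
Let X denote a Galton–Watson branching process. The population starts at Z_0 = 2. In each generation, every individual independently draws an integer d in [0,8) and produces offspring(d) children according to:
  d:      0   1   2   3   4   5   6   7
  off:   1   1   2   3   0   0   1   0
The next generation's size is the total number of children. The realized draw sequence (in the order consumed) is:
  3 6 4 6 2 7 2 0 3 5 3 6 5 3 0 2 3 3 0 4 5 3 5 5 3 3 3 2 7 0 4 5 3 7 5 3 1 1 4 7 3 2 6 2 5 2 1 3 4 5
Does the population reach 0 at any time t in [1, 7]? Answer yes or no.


gen 0: Z_0=2, draws=[3, 6], offspring=[3, 1], Z_1=4
gen 1: Z_1=4, draws=[4, 6, 2, 7], offspring=[0, 1, 2, 0], Z_2=3
gen 2: Z_2=3, draws=[2, 0, 3], offspring=[2, 1, 3], Z_3=6
gen 3: Z_3=6, draws=[5, 3, 6, 5, 3, 0], offspring=[0, 3, 1, 0, 3, 1], Z_4=8
gen 4: Z_4=8, draws=[2, 3, 3, 0, 4, 5, 3, 5], offspring=[2, 3, 3, 1, 0, 0, 3, 0], Z_5=12
gen 5: Z_5=12, draws=[5, 3, 3, 3, 2, 7, 0, 4, 5, 3, 7, 5], offspring=[0, 3, 3, 3, 2, 0, 1, 0, 0, 3, 0, 0], Z_6=15
gen 6: Z_6=15, draws=[3, 1, 1, 4, 7, 3, 2, 6, 2, 5, 2, 1, 3, 4, 5], offspring=[3, 1, 1, 0, 0, 3, 2, 1, 2, 0, 2, 1, 3, 0, 0], Z_7=19

no


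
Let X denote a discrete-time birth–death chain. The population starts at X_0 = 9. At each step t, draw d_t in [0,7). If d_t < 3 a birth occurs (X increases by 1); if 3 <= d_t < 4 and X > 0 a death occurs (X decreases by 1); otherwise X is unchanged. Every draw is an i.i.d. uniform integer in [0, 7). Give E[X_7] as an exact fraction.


11

X can drop by at most 1 per step and X_0 = 9 > T = 7, so X_t >= 9 − t >= 2 > 0 for every t <= 7: the floor at 0 (the 'and X > 0' condition) never binds. Hence X_7 = X_0 + Σ_{t<7} Y_t with i.i.d. increments Y_t = y(d_t) ∈ {+1, −1, 0}.
Outcome values over d=0..6: [1, 1, 1, -1, 0, 0, 0]
Σy = 2, Σy² = 4, M = 7
μ = 2/7 = 2/7,  σ² = 4/7 − (2/7)² = 24/49
E[X_7] = 9 + 7·(2/7) = 11


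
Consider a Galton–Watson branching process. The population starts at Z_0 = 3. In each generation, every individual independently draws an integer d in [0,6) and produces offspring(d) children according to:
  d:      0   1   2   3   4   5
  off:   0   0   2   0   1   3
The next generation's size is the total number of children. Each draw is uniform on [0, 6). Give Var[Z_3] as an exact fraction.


Outcome values over d=0..5: [0, 0, 2, 0, 1, 3]
Σy = 6, Σy² = 14, M = 6
μ = 6/6 = 1,  σ² = 14/6 − (1)² = 4/3
V_0 = 0, E_0 = 3
V_1 = 4/3·E_0 + (1)²·V_0 = 4;  E_1 = 3
V_2 = 4/3·E_1 + (1)²·V_1 = 8;  E_2 = 3
V_3 = 4/3·E_2 + (1)²·V_2 = 12;  E_3 = 3

12


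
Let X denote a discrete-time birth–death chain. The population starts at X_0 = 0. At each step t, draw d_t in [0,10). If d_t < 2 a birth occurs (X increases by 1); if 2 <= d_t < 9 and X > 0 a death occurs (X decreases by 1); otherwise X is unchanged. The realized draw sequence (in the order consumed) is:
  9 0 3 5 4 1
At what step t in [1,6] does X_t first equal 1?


2

t=0: X=0, d=9 → hold, X_1=0
t=1: X=0, d=0 → birth, X_2=1
t=2: X=1, d=3 → death, X_3=0
t=3: X=0, d=5 → hold, X_4=0
t=4: X=0, d=4 → hold, X_5=0
t=5: X=0, d=1 → birth, X_6=1


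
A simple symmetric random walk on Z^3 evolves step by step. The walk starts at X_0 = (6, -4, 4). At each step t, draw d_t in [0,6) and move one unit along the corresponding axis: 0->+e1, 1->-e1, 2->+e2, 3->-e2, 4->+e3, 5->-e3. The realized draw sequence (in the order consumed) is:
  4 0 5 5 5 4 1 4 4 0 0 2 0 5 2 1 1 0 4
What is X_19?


(8, -2, 5)

t=0: X=(6, -4, 4), d=4 → +e3, X_1=(6, -4, 5)
t=1: X=(6, -4, 5), d=0 → +e1, X_2=(7, -4, 5)
t=2: X=(7, -4, 5), d=5 → -e3, X_3=(7, -4, 4)
t=3: X=(7, -4, 4), d=5 → -e3, X_4=(7, -4, 3)
t=4: X=(7, -4, 3), d=5 → -e3, X_5=(7, -4, 2)
t=5: X=(7, -4, 2), d=4 → +e3, X_6=(7, -4, 3)
t=6: X=(7, -4, 3), d=1 → -e1, X_7=(6, -4, 3)
t=7: X=(6, -4, 3), d=4 → +e3, X_8=(6, -4, 4)
t=8: X=(6, -4, 4), d=4 → +e3, X_9=(6, -4, 5)
t=9: X=(6, -4, 5), d=0 → +e1, X_10=(7, -4, 5)
t=10: X=(7, -4, 5), d=0 → +e1, X_11=(8, -4, 5)
t=11: X=(8, -4, 5), d=2 → +e2, X_12=(8, -3, 5)
t=12: X=(8, -3, 5), d=0 → +e1, X_13=(9, -3, 5)
t=13: X=(9, -3, 5), d=5 → -e3, X_14=(9, -3, 4)
t=14: X=(9, -3, 4), d=2 → +e2, X_15=(9, -2, 4)
t=15: X=(9, -2, 4), d=1 → -e1, X_16=(8, -2, 4)
t=16: X=(8, -2, 4), d=1 → -e1, X_17=(7, -2, 4)
t=17: X=(7, -2, 4), d=0 → +e1, X_18=(8, -2, 4)
t=18: X=(8, -2, 4), d=4 → +e3, X_19=(8, -2, 5)


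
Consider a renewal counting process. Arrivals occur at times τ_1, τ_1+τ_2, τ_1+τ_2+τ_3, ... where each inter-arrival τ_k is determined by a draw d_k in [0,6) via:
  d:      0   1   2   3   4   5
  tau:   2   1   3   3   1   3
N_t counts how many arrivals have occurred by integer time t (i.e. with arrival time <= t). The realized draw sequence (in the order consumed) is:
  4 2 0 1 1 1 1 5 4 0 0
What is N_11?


draw d_1=4: τ_1=1, arrival time A_1=1
draw d_2=2: τ_2=3, arrival time A_2=4
draw d_3=0: τ_3=2, arrival time A_3=6
draw d_4=1: τ_4=1, arrival time A_4=7
draw d_5=1: τ_5=1, arrival time A_5=8
draw d_6=1: τ_6=1, arrival time A_6=9
draw d_7=1: τ_7=1, arrival time A_7=10
draw d_8=5: τ_8=3, arrival time A_8=13
draw d_9=4: τ_9=1, arrival time A_9=14
draw d_10=0: τ_10=2, arrival time A_10=16
draw d_11=0: τ_11=2, arrival time A_11=18
N_t over t=0..11: 0:0 1:1 2:1 3:1 4:2 5:2 6:3 7:4 8:5 9:6 10:7 11:7

7


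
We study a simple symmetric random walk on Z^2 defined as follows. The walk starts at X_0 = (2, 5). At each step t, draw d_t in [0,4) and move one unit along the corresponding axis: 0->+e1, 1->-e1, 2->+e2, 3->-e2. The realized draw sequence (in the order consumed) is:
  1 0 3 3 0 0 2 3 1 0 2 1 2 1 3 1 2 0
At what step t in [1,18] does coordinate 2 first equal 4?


t=0: X=(2, 5), d=1 → -e1, X_1=(1, 5)
t=1: X=(1, 5), d=0 → +e1, X_2=(2, 5)
t=2: X=(2, 5), d=3 → -e2, X_3=(2, 4)
t=3: X=(2, 4), d=3 → -e2, X_4=(2, 3)
t=4: X=(2, 3), d=0 → +e1, X_5=(3, 3)
t=5: X=(3, 3), d=0 → +e1, X_6=(4, 3)
t=6: X=(4, 3), d=2 → +e2, X_7=(4, 4)
t=7: X=(4, 4), d=3 → -e2, X_8=(4, 3)
t=8: X=(4, 3), d=1 → -e1, X_9=(3, 3)
t=9: X=(3, 3), d=0 → +e1, X_10=(4, 3)
t=10: X=(4, 3), d=2 → +e2, X_11=(4, 4)
t=11: X=(4, 4), d=1 → -e1, X_12=(3, 4)
t=12: X=(3, 4), d=2 → +e2, X_13=(3, 5)
t=13: X=(3, 5), d=1 → -e1, X_14=(2, 5)
t=14: X=(2, 5), d=3 → -e2, X_15=(2, 4)
t=15: X=(2, 4), d=1 → -e1, X_16=(1, 4)
t=16: X=(1, 4), d=2 → +e2, X_17=(1, 5)
t=17: X=(1, 5), d=0 → +e1, X_18=(2, 5)

3


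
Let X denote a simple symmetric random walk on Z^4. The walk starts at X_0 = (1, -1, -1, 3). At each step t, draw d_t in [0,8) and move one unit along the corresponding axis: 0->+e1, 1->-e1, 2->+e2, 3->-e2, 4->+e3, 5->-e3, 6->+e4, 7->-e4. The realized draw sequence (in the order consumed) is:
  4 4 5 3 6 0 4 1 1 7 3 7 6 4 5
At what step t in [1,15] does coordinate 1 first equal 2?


6

t=0: X=(1, -1, -1, 3), d=4 → +e3, X_1=(1, -1, 0, 3)
t=1: X=(1, -1, 0, 3), d=4 → +e3, X_2=(1, -1, 1, 3)
t=2: X=(1, -1, 1, 3), d=5 → -e3, X_3=(1, -1, 0, 3)
t=3: X=(1, -1, 0, 3), d=3 → -e2, X_4=(1, -2, 0, 3)
t=4: X=(1, -2, 0, 3), d=6 → +e4, X_5=(1, -2, 0, 4)
t=5: X=(1, -2, 0, 4), d=0 → +e1, X_6=(2, -2, 0, 4)
t=6: X=(2, -2, 0, 4), d=4 → +e3, X_7=(2, -2, 1, 4)
t=7: X=(2, -2, 1, 4), d=1 → -e1, X_8=(1, -2, 1, 4)
t=8: X=(1, -2, 1, 4), d=1 → -e1, X_9=(0, -2, 1, 4)
t=9: X=(0, -2, 1, 4), d=7 → -e4, X_10=(0, -2, 1, 3)
t=10: X=(0, -2, 1, 3), d=3 → -e2, X_11=(0, -3, 1, 3)
t=11: X=(0, -3, 1, 3), d=7 → -e4, X_12=(0, -3, 1, 2)
t=12: X=(0, -3, 1, 2), d=6 → +e4, X_13=(0, -3, 1, 3)
t=13: X=(0, -3, 1, 3), d=4 → +e3, X_14=(0, -3, 2, 3)
t=14: X=(0, -3, 2, 3), d=5 → -e3, X_15=(0, -3, 1, 3)


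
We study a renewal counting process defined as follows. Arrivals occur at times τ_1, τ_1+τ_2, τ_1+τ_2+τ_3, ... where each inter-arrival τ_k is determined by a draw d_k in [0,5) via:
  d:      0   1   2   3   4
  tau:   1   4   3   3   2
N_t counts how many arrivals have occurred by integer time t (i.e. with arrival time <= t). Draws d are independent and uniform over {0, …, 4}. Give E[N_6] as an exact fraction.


32256/15625

Inter-arrival values over d=0..4: [1, 4, 3, 3, 2]
Each d has probability 1/5, so the pmf of τ is: f(1) = 1/5, f(2) = 1/5, f(3) = 2/5, f(4) = 1/5
Renewal equation for m(n) = E[N_n]: condition on τ_1 = k (if k <= n, one arrival plus a fresh copy on the remaining n−k steps): m(n) = F(n) + Σ_{k<=n} f(k)·m(n−k), where F(n) = P(τ <= n) and m(0) = 0
m(1) = F(1) = 1/5
m(2) = F(2) + f(1)·m(1) = 2/5 + 1/5·1/5 = 11/25
m(3) = F(3) + f(1)·m(2) + f(2)·m(1) = 4/5 + 1/5·11/25 + 1/5·1/5 = 116/125
m(4) = F(4) + f(1)·m(3) + f(2)·m(2) + f(3)·m(1) = 1 + 1/5·116/125 + 1/5·11/25 + 2/5·1/5 = 846/625
m(5) = F(5) + f(1)·m(4) + f(2)·m(3) + f(3)·m(2) + f(4)·m(1) = 1 + 1/5·846/625 + 1/5·116/125 + 2/5·11/25 + 1/5·1/5 = 5226/3125
m(6) = F(6) + f(1)·m(5) + f(2)·m(4) + f(3)·m(3) + f(4)·m(2) = 1 + 1/5·5226/3125 + 1/5·846/625 + 2/5·116/125 + 1/5·11/25 = 32256/15625
E[N_6] = m(6) = 32256/15625


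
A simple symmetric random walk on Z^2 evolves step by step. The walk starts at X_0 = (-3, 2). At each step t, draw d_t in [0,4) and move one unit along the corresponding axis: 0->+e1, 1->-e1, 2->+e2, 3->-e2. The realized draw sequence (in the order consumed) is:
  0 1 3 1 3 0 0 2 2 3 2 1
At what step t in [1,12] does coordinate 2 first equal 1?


t=0: X=(-3, 2), d=0 → +e1, X_1=(-2, 2)
t=1: X=(-2, 2), d=1 → -e1, X_2=(-3, 2)
t=2: X=(-3, 2), d=3 → -e2, X_3=(-3, 1)
t=3: X=(-3, 1), d=1 → -e1, X_4=(-4, 1)
t=4: X=(-4, 1), d=3 → -e2, X_5=(-4, 0)
t=5: X=(-4, 0), d=0 → +e1, X_6=(-3, 0)
t=6: X=(-3, 0), d=0 → +e1, X_7=(-2, 0)
t=7: X=(-2, 0), d=2 → +e2, X_8=(-2, 1)
t=8: X=(-2, 1), d=2 → +e2, X_9=(-2, 2)
t=9: X=(-2, 2), d=3 → -e2, X_10=(-2, 1)
t=10: X=(-2, 1), d=2 → +e2, X_11=(-2, 2)
t=11: X=(-2, 2), d=1 → -e1, X_12=(-3, 2)

3


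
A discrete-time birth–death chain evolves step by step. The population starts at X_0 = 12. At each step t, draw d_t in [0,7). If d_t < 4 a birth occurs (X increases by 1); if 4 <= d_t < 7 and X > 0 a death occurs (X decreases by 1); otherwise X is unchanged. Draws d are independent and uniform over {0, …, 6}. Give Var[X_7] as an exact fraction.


X can drop by at most 1 per step and X_0 = 12 > T = 7, so X_t >= 12 − t >= 5 > 0 for every t <= 7: the floor at 0 (the 'and X > 0' condition) never binds. Hence X_7 = X_0 + Σ_{t<7} Y_t with i.i.d. increments Y_t = y(d_t) ∈ {+1, −1, 0}.
Outcome values over d=0..6: [1, 1, 1, 1, -1, -1, -1]
Σy = 1, Σy² = 7, M = 7
μ = 1/7 = 1/7,  σ² = 7/7 − (1/7)² = 48/49
Independent increments: Var[X_7] = 7·σ² = 7·(48/49) = 48/7

48/7


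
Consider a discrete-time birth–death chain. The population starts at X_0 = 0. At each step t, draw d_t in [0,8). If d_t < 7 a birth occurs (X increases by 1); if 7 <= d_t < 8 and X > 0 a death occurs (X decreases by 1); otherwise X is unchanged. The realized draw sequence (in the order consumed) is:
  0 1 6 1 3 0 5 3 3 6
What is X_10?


10

t=0: X=0, d=0 → birth, X_1=1
t=1: X=1, d=1 → birth, X_2=2
t=2: X=2, d=6 → birth, X_3=3
t=3: X=3, d=1 → birth, X_4=4
t=4: X=4, d=3 → birth, X_5=5
t=5: X=5, d=0 → birth, X_6=6
t=6: X=6, d=5 → birth, X_7=7
t=7: X=7, d=3 → birth, X_8=8
t=8: X=8, d=3 → birth, X_9=9
t=9: X=9, d=6 → birth, X_10=10


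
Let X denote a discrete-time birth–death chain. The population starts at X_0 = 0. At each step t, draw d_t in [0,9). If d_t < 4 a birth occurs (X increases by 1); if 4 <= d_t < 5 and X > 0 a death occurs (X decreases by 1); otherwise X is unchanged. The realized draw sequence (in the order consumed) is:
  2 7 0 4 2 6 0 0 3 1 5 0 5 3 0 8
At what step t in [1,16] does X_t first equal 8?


t=0: X=0, d=2 → birth, X_1=1
t=1: X=1, d=7 → hold, X_2=1
t=2: X=1, d=0 → birth, X_3=2
t=3: X=2, d=4 → death, X_4=1
t=4: X=1, d=2 → birth, X_5=2
t=5: X=2, d=6 → hold, X_6=2
t=6: X=2, d=0 → birth, X_7=3
t=7: X=3, d=0 → birth, X_8=4
t=8: X=4, d=3 → birth, X_9=5
t=9: X=5, d=1 → birth, X_10=6
t=10: X=6, d=5 → hold, X_11=6
t=11: X=6, d=0 → birth, X_12=7
t=12: X=7, d=5 → hold, X_13=7
t=13: X=7, d=3 → birth, X_14=8
t=14: X=8, d=0 → birth, X_15=9
t=15: X=9, d=8 → hold, X_16=9

14


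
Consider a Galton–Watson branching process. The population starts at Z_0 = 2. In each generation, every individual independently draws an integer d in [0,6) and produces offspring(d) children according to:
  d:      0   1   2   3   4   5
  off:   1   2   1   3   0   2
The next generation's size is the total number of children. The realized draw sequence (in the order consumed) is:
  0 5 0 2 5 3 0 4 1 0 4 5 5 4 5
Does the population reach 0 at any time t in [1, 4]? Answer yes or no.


no

gen 0: Z_0=2, draws=[0, 5], offspring=[1, 2], Z_1=3
gen 1: Z_1=3, draws=[0, 2, 5], offspring=[1, 1, 2], Z_2=4
gen 2: Z_2=4, draws=[3, 0, 4, 1], offspring=[3, 1, 0, 2], Z_3=6
gen 3: Z_3=6, draws=[0, 4, 5, 5, 4, 5], offspring=[1, 0, 2, 2, 0, 2], Z_4=7


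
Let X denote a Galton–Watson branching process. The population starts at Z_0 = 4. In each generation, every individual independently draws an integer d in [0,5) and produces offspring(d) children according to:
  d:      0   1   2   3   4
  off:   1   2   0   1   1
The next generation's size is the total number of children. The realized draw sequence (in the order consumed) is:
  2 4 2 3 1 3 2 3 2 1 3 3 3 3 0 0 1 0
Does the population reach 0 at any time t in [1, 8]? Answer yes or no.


gen 0: Z_0=4, draws=[2, 4, 2, 3], offspring=[0, 1, 0, 1], Z_1=2
gen 1: Z_1=2, draws=[1, 3], offspring=[2, 1], Z_2=3
gen 2: Z_2=3, draws=[2, 3, 2], offspring=[0, 1, 0], Z_3=1
gen 3: Z_3=1, draws=[1], offspring=[2], Z_4=2
gen 4: Z_4=2, draws=[3, 3], offspring=[1, 1], Z_5=2
gen 5: Z_5=2, draws=[3, 3], offspring=[1, 1], Z_6=2
gen 6: Z_6=2, draws=[0, 0], offspring=[1, 1], Z_7=2
gen 7: Z_7=2, draws=[1, 0], offspring=[2, 1], Z_8=3

no


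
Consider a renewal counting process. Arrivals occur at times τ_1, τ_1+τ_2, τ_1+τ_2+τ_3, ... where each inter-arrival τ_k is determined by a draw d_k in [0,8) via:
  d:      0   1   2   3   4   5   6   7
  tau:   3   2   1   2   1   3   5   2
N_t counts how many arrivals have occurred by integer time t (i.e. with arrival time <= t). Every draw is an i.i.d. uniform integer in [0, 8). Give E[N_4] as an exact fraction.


Inter-arrival values over d=0..7: [3, 2, 1, 2, 1, 3, 5, 2]
Each d has probability 1/8, so the pmf of τ is: f(1) = 1/4, f(2) = 3/8, f(3) = 1/4, f(5) = 1/8
Renewal equation for m(n) = E[N_n]: condition on τ_1 = k (if k <= n, one arrival plus a fresh copy on the remaining n−k steps): m(n) = F(n) + Σ_{k<=n} f(k)·m(n−k), where F(n) = P(τ <= n) and m(0) = 0
m(1) = F(1) = 1/4
m(2) = F(2) + f(1)·m(1) = 5/8 + 1/4·1/4 = 11/16
m(3) = F(3) + f(1)·m(2) + f(2)·m(1) = 7/8 + 1/4·11/16 + 3/8·1/4 = 73/64
m(4) = F(4) + f(1)·m(3) + f(2)·m(2) + f(3)·m(1) = 7/8 + 1/4·73/64 + 3/8·11/16 + 1/4·1/4 = 379/256
E[N_4] = m(4) = 379/256

379/256


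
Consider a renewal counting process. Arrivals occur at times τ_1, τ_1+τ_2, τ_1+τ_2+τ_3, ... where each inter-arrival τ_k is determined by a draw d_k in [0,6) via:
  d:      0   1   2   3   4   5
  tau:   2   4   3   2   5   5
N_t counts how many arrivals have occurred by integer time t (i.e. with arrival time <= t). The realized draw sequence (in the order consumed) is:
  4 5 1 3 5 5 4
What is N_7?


draw d_1=4: τ_1=5, arrival time A_1=5
draw d_2=5: τ_2=5, arrival time A_2=10
draw d_3=1: τ_3=4, arrival time A_3=14
draw d_4=3: τ_4=2, arrival time A_4=16
draw d_5=5: τ_5=5, arrival time A_5=21
draw d_6=5: τ_6=5, arrival time A_6=26
draw d_7=4: τ_7=5, arrival time A_7=31
N_t over t=0..7: 0:0 1:0 2:0 3:0 4:0 5:1 6:1 7:1

1


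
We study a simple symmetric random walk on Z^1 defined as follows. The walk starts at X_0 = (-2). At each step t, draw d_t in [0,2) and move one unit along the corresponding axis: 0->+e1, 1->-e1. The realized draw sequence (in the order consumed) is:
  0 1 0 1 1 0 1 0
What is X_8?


(-2)

t=0: X=(-2), d=0 → +e1, X_1=(-1)
t=1: X=(-1), d=1 → -e1, X_2=(-2)
t=2: X=(-2), d=0 → +e1, X_3=(-1)
t=3: X=(-1), d=1 → -e1, X_4=(-2)
t=4: X=(-2), d=1 → -e1, X_5=(-3)
t=5: X=(-3), d=0 → +e1, X_6=(-2)
t=6: X=(-2), d=1 → -e1, X_7=(-3)
t=7: X=(-3), d=0 → +e1, X_8=(-2)


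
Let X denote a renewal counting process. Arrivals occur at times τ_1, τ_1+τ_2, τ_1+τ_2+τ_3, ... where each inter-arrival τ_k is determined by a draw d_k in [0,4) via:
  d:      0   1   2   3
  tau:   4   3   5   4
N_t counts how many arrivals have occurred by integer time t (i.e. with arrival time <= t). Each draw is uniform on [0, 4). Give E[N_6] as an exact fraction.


17/16

Inter-arrival values over d=0..3: [4, 3, 5, 4]
Each d has probability 1/4, so the pmf of τ is: f(3) = 1/4, f(4) = 1/2, f(5) = 1/4
Renewal equation for m(n) = E[N_n]: condition on τ_1 = k (if k <= n, one arrival plus a fresh copy on the remaining n−k steps): m(n) = F(n) + Σ_{k<=n} f(k)·m(n−k), where F(n) = P(τ <= n) and m(0) = 0
m(1) = F(1) = 0
m(2) = F(2) = 0
m(3) = F(3) = 1/4
m(4) = F(4) = 3/4
m(5) = F(5) = 1
m(6) = F(6) + f(3)·m(3) = 1 + 1/4·1/4 = 17/16
E[N_6] = m(6) = 17/16


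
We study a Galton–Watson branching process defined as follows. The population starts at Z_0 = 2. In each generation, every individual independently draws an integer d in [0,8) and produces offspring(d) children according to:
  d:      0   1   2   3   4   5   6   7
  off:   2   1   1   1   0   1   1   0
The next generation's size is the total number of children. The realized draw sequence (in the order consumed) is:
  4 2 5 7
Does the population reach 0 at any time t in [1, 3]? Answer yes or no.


gen 0: Z_0=2, draws=[4, 2], offspring=[0, 1], Z_1=1
gen 1: Z_1=1, draws=[5], offspring=[1], Z_2=1
gen 2: Z_2=1, draws=[7], offspring=[0], Z_3=0

yes


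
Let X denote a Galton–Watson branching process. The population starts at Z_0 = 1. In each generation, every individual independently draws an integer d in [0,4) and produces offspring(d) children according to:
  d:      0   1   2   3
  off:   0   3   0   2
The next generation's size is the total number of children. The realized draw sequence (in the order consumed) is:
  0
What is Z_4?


gen 0: Z_0=1, draws=[0], offspring=[0], Z_1=0
gen 1: Z_1=0, draws=[], offspring=[], Z_2=0
gen 2: Z_2=0, draws=[], offspring=[], Z_3=0
gen 3: Z_3=0, draws=[], offspring=[], Z_4=0

0


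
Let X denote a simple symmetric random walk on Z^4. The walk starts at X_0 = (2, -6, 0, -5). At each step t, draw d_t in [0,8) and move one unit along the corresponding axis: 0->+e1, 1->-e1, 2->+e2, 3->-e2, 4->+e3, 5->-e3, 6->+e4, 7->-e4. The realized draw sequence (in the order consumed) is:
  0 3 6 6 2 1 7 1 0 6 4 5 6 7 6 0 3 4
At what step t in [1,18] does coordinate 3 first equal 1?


t=0: X=(2, -6, 0, -5), d=0 → +e1, X_1=(3, -6, 0, -5)
t=1: X=(3, -6, 0, -5), d=3 → -e2, X_2=(3, -7, 0, -5)
t=2: X=(3, -7, 0, -5), d=6 → +e4, X_3=(3, -7, 0, -4)
t=3: X=(3, -7, 0, -4), d=6 → +e4, X_4=(3, -7, 0, -3)
t=4: X=(3, -7, 0, -3), d=2 → +e2, X_5=(3, -6, 0, -3)
t=5: X=(3, -6, 0, -3), d=1 → -e1, X_6=(2, -6, 0, -3)
t=6: X=(2, -6, 0, -3), d=7 → -e4, X_7=(2, -6, 0, -4)
t=7: X=(2, -6, 0, -4), d=1 → -e1, X_8=(1, -6, 0, -4)
t=8: X=(1, -6, 0, -4), d=0 → +e1, X_9=(2, -6, 0, -4)
t=9: X=(2, -6, 0, -4), d=6 → +e4, X_10=(2, -6, 0, -3)
t=10: X=(2, -6, 0, -3), d=4 → +e3, X_11=(2, -6, 1, -3)
t=11: X=(2, -6, 1, -3), d=5 → -e3, X_12=(2, -6, 0, -3)
t=12: X=(2, -6, 0, -3), d=6 → +e4, X_13=(2, -6, 0, -2)
t=13: X=(2, -6, 0, -2), d=7 → -e4, X_14=(2, -6, 0, -3)
t=14: X=(2, -6, 0, -3), d=6 → +e4, X_15=(2, -6, 0, -2)
t=15: X=(2, -6, 0, -2), d=0 → +e1, X_16=(3, -6, 0, -2)
t=16: X=(3, -6, 0, -2), d=3 → -e2, X_17=(3, -7, 0, -2)
t=17: X=(3, -7, 0, -2), d=4 → +e3, X_18=(3, -7, 1, -2)

11


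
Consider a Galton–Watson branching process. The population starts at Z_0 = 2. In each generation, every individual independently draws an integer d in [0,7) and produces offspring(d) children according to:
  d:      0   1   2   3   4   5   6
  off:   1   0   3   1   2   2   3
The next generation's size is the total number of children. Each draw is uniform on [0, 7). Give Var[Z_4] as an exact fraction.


659003904/5764801

Outcome values over d=0..6: [1, 0, 3, 1, 2, 2, 3]
Σy = 12, Σy² = 28, M = 7
μ = 12/7 = 12/7,  σ² = 28/7 − (12/7)² = 52/49
V_0 = 0, E_0 = 2
V_1 = 52/49·E_0 + (12/7)²·V_0 = 104/49;  E_1 = 24/7
V_2 = 52/49·E_1 + (12/7)²·V_1 = 23712/2401;  E_2 = 288/49
V_3 = 52/49·E_2 + (12/7)²·V_2 = 4148352/117649;  E_3 = 3456/343
V_4 = 52/49·E_3 + (12/7)²·V_3 = 659003904/5764801;  E_4 = 41472/2401


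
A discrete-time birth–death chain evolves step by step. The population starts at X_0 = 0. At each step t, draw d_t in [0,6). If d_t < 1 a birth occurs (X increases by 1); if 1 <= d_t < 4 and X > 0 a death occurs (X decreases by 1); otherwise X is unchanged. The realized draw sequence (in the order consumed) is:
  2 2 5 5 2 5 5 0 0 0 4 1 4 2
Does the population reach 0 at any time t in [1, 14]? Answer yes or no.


t=0: X=0, d=2 → hold, X_1=0
t=1: X=0, d=2 → hold, X_2=0
t=2: X=0, d=5 → hold, X_3=0
t=3: X=0, d=5 → hold, X_4=0
t=4: X=0, d=2 → hold, X_5=0
t=5: X=0, d=5 → hold, X_6=0
t=6: X=0, d=5 → hold, X_7=0
t=7: X=0, d=0 → birth, X_8=1
t=8: X=1, d=0 → birth, X_9=2
t=9: X=2, d=0 → birth, X_10=3
t=10: X=3, d=4 → hold, X_11=3
t=11: X=3, d=1 → death, X_12=2
t=12: X=2, d=4 → hold, X_13=2
t=13: X=2, d=2 → death, X_14=1

yes


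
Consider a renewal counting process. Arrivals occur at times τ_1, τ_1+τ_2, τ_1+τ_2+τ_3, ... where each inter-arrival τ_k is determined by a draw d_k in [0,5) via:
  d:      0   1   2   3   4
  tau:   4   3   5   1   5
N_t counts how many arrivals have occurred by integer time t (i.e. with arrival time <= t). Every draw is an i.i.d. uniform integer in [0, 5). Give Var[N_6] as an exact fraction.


Inter-arrival values over d=0..4: [4, 3, 5, 1, 5]
Each d has probability 1/5, so the pmf of τ is: f(1) = 1/5, f(3) = 1/5, f(4) = 1/5, f(5) = 2/5
Let p_n(j) = P(N_n = j), with p_0 = [1]. Condition on τ_1: p_n(0) = P(τ > n), and for j >= 1, p_n(j) = Σ_{k<=n} f(k)·p_{n−k}(j−1)
p_1 = [4/5, 1/5]  (j = 0..1)
p_2 = [4/5, 4/25, 1/25]  (j = 0..2)
p_3 = [3/5, 9/25, 4/125, 1/125]  (j = 0..3)
p_4 = [2/5, 12/25, 14/125, 4/625, 1/625]  (j = 0..4)
p_5 = [0, 4/5, 21/125, 19/625, 4/3125, 1/3125]  (j = 0..5)
p_6 = [0, 3/5, 43/125, 6/125, 24/3125, 4/15625, 1/15625]  (j = 0..6)
E[N_6] = Σ j·p_6(j) = 22881/15625;  E[N_6²] = Σ j²·p_6(j) = 39681/15625
Var[N_6] = 39681/15625 − (22881/15625)² = 96475464/244140625

96475464/244140625


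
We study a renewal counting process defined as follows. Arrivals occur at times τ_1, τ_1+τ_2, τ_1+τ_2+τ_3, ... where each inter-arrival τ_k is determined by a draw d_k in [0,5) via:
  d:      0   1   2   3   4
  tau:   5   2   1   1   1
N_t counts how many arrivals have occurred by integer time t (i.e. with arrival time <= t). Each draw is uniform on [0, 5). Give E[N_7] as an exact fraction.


Inter-arrival values over d=0..4: [5, 2, 1, 1, 1]
Each d has probability 1/5, so the pmf of τ is: f(1) = 3/5, f(2) = 1/5, f(5) = 1/5
Renewal equation for m(n) = E[N_n]: condition on τ_1 = k (if k <= n, one arrival plus a fresh copy on the remaining n−k steps): m(n) = F(n) + Σ_{k<=n} f(k)·m(n−k), where F(n) = P(τ <= n) and m(0) = 0
m(1) = F(1) = 3/5
m(2) = F(2) + f(1)·m(1) = 4/5 + 3/5·3/5 = 29/25
m(3) = F(3) + f(1)·m(2) + f(2)·m(1) = 4/5 + 3/5·29/25 + 1/5·3/5 = 202/125
m(4) = F(4) + f(1)·m(3) + f(2)·m(2) = 4/5 + 3/5·202/125 + 1/5·29/25 = 1251/625
m(5) = F(5) + f(1)·m(4) + f(2)·m(3) = 1 + 3/5·1251/625 + 1/5·202/125 = 7888/3125
m(6) = F(6) + f(1)·m(5) + f(2)·m(4) + f(5)·m(1) = 1 + 3/5·7888/3125 + 1/5·1251/625 + 1/5·3/5 = 47419/15625
m(7) = F(7) + f(1)·m(6) + f(2)·m(5) + f(5)·m(2) = 1 + 3/5·47419/15625 + 1/5·7888/3125 + 1/5·29/25 = 277947/78125
E[N_7] = m(7) = 277947/78125

277947/78125


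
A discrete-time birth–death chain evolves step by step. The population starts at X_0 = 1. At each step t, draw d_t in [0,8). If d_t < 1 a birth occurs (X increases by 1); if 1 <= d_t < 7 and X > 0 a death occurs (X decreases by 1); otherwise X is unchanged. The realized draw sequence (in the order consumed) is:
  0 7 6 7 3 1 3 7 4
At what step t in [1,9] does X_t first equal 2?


1

t=0: X=1, d=0 → birth, X_1=2
t=1: X=2, d=7 → hold, X_2=2
t=2: X=2, d=6 → death, X_3=1
t=3: X=1, d=7 → hold, X_4=1
t=4: X=1, d=3 → death, X_5=0
t=5: X=0, d=1 → hold, X_6=0
t=6: X=0, d=3 → hold, X_7=0
t=7: X=0, d=7 → hold, X_8=0
t=8: X=0, d=4 → hold, X_9=0


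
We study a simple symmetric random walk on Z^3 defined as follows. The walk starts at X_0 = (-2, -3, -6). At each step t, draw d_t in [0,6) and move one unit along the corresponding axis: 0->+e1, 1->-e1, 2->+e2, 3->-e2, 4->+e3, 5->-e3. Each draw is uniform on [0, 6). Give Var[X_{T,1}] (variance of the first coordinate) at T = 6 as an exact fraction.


2

Outcome values over d=0..5: [1, -1, 0, 0, 0, 0]
Σy = 0, Σy² = 2, M = 6
μ = 0/6 = 0,  σ² = 2/6 − (0)² = 1/3
Independent increments: Var[X_6] = 6·σ² = 6·(1/3) = 2


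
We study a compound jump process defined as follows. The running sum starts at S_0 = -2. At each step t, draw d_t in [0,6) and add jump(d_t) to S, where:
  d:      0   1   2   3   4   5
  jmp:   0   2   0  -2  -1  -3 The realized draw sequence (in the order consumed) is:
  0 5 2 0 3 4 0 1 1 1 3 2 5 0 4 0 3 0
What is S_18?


t=0: S=-2, d=0, jump=0, S_1=-2
t=1: S=-2, d=5, jump=-3, S_2=-5
t=2: S=-5, d=2, jump=0, S_3=-5
t=3: S=-5, d=0, jump=0, S_4=-5
t=4: S=-5, d=3, jump=-2, S_5=-7
t=5: S=-7, d=4, jump=-1, S_6=-8
t=6: S=-8, d=0, jump=0, S_7=-8
t=7: S=-8, d=1, jump=2, S_8=-6
t=8: S=-6, d=1, jump=2, S_9=-4
t=9: S=-4, d=1, jump=2, S_10=-2
t=10: S=-2, d=3, jump=-2, S_11=-4
t=11: S=-4, d=2, jump=0, S_12=-4
t=12: S=-4, d=5, jump=-3, S_13=-7
t=13: S=-7, d=0, jump=0, S_14=-7
t=14: S=-7, d=4, jump=-1, S_15=-8
t=15: S=-8, d=0, jump=0, S_16=-8
t=16: S=-8, d=3, jump=-2, S_17=-10
t=17: S=-10, d=0, jump=0, S_18=-10

-10


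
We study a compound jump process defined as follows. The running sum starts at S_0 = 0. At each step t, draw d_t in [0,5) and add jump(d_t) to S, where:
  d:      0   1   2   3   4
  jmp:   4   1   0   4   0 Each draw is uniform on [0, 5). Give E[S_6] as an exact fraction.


Outcome values over d=0..4: [4, 1, 0, 4, 0]
Σy = 9, Σy² = 33, M = 5
μ = 9/5 = 9/5,  σ² = 33/5 − (9/5)² = 84/25
E[S_6] = 0 + 6·(9/5) = 54/5

54/5


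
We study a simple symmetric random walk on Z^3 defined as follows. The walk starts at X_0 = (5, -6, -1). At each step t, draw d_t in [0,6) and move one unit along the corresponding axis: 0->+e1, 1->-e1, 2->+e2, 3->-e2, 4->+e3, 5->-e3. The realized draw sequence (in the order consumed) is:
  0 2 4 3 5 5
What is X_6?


(6, -6, -2)

t=0: X=(5, -6, -1), d=0 → +e1, X_1=(6, -6, -1)
t=1: X=(6, -6, -1), d=2 → +e2, X_2=(6, -5, -1)
t=2: X=(6, -5, -1), d=4 → +e3, X_3=(6, -5, 0)
t=3: X=(6, -5, 0), d=3 → -e2, X_4=(6, -6, 0)
t=4: X=(6, -6, 0), d=5 → -e3, X_5=(6, -6, -1)
t=5: X=(6, -6, -1), d=5 → -e3, X_6=(6, -6, -2)


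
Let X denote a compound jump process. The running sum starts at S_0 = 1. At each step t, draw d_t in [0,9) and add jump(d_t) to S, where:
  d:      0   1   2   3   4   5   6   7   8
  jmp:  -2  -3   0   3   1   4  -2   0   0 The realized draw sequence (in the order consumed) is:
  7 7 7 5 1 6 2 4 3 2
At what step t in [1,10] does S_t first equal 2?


t=0: S=1, d=7, jump=0, S_1=1
t=1: S=1, d=7, jump=0, S_2=1
t=2: S=1, d=7, jump=0, S_3=1
t=3: S=1, d=5, jump=4, S_4=5
t=4: S=5, d=1, jump=-3, S_5=2
t=5: S=2, d=6, jump=-2, S_6=0
t=6: S=0, d=2, jump=0, S_7=0
t=7: S=0, d=4, jump=1, S_8=1
t=8: S=1, d=3, jump=3, S_9=4
t=9: S=4, d=2, jump=0, S_10=4

5


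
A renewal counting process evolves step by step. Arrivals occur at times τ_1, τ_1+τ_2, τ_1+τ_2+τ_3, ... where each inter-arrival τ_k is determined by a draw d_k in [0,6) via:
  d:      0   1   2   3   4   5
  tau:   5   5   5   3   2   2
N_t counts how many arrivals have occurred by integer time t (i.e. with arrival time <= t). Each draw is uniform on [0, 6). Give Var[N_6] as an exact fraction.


Inter-arrival values over d=0..5: [5, 5, 5, 3, 2, 2]
Each d has probability 1/6, so the pmf of τ is: f(2) = 1/3, f(3) = 1/6, f(5) = 1/2
Let p_n(j) = P(N_n = j), with p_0 = [1]. Condition on τ_1: p_n(0) = P(τ > n), and for j >= 1, p_n(j) = Σ_{k<=n} f(k)·p_{n−k}(j−1)
p_1 = [1]  (j = 0)
p_2 = [2/3, 1/3]  (j = 0..1)
p_3 = [1/2, 1/2]  (j = 0..1)
p_4 = [1/2, 7/18, 1/9]  (j = 0..2)
p_5 = [0, 7/9, 2/9]  (j = 0..2)
p_6 = [0, 3/4, 23/108, 1/27]  (j = 0..3)
E[N_6] = Σ j·p_6(j) = 139/108;  E[N_6²] = Σ j²·p_6(j) = 209/108
Var[N_6] = 209/108 − (139/108)² = 3251/11664

3251/11664


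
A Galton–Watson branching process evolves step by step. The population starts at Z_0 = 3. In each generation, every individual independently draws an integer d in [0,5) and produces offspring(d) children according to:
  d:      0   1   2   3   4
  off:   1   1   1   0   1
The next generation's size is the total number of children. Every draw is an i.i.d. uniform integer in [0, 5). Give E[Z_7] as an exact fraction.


49152/78125

Outcome values over d=0..4: [1, 1, 1, 0, 1]
Σy = 4, Σy² = 4, M = 5
μ = 4/5 = 4/5,  σ² = 4/5 − (4/5)² = 4/25
E[Z_0] = 3
E[Z_1] = 4/5·E[Z_0] = 12/5
E[Z_2] = 4/5·E[Z_1] = 48/25
E[Z_3] = 4/5·E[Z_2] = 192/125
E[Z_4] = 4/5·E[Z_3] = 768/625
E[Z_5] = 4/5·E[Z_4] = 3072/3125
E[Z_6] = 4/5·E[Z_5] = 12288/15625
E[Z_7] = 4/5·E[Z_6] = 49152/78125


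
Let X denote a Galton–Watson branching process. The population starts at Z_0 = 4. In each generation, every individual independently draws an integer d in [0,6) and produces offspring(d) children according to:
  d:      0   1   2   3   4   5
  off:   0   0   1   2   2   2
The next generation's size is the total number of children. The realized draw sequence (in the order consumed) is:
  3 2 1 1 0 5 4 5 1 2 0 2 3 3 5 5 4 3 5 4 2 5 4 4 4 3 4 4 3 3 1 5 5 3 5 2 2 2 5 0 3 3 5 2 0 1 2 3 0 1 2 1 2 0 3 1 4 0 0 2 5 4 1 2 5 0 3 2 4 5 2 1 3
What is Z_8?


gen 0: Z_0=4, draws=[3, 2, 1, 1], offspring=[2, 1, 0, 0], Z_1=3
gen 1: Z_1=3, draws=[0, 5, 4], offspring=[0, 2, 2], Z_2=4
gen 2: Z_2=4, draws=[5, 1, 2, 0], offspring=[2, 0, 1, 0], Z_3=3
gen 3: Z_3=3, draws=[2, 3, 3], offspring=[1, 2, 2], Z_4=5
gen 4: Z_4=5, draws=[5, 5, 4, 3, 5], offspring=[2, 2, 2, 2, 2], Z_5=10
gen 5: Z_5=10, draws=[4, 2, 5, 4, 4, 4, 3, 4, 4, 3], offspring=[2, 1, 2, 2, 2, 2, 2, 2, 2, 2], Z_6=19
gen 6: Z_6=19, draws=[3, 1, 5, 5, 3, 5, 2, 2, 2, 5, 0, 3, 3, 5, 2, 0, 1, 2, 3], offspring=[2, 0, 2, 2, 2, 2, 1, 1, 1, 2, 0, 2, 2, 2, 1, 0, 0, 1, 2], Z_7=25
gen 7: Z_7=25, draws=[0, 1, 2, 1, 2, 0, 3, 1, 4, 0, 0, 2, 5, 4, 1, 2, 5, 0, 3, 2, 4, 5, 2, 1, 3], offspring=[0, 0, 1, 0, 1, 0, 2, 0, 2, 0, 0, 1, 2, 2, 0, 1, 2, 0, 2, 1, 2, 2, 1, 0, 2], Z_8=24

24


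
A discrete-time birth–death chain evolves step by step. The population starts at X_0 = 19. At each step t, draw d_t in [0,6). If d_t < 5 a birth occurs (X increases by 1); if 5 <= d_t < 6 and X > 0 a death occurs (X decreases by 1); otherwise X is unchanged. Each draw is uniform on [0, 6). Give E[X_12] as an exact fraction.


X can drop by at most 1 per step and X_0 = 19 > T = 12, so X_t >= 19 − t >= 7 > 0 for every t <= 12: the floor at 0 (the 'and X > 0' condition) never binds. Hence X_12 = X_0 + Σ_{t<12} Y_t with i.i.d. increments Y_t = y(d_t) ∈ {+1, −1, 0}.
Outcome values over d=0..5: [1, 1, 1, 1, 1, -1]
Σy = 4, Σy² = 6, M = 6
μ = 4/6 = 2/3,  σ² = 6/6 − (2/3)² = 5/9
E[X_12] = 19 + 12·(2/3) = 27

27


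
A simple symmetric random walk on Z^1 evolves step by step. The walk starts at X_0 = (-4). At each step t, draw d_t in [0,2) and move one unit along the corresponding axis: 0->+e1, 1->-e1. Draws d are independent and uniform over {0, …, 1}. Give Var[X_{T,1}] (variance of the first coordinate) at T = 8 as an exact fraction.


Outcome values over d=0..1: [1, -1]
Σy = 0, Σy² = 2, M = 2
μ = 0/2 = 0,  σ² = 2/2 − (0)² = 1
Independent increments: Var[X_8] = 8·σ² = 8·(1) = 8

8


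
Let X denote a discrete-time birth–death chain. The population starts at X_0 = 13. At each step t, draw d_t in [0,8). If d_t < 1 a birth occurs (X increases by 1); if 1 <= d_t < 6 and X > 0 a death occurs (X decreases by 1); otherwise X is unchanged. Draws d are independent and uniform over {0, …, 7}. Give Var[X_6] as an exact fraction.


X can drop by at most 1 per step and X_0 = 13 > T = 6, so X_t >= 13 − t >= 7 > 0 for every t <= 6: the floor at 0 (the 'and X > 0' condition) never binds. Hence X_6 = X_0 + Σ_{t<6} Y_t with i.i.d. increments Y_t = y(d_t) ∈ {+1, −1, 0}.
Outcome values over d=0..7: [1, -1, -1, -1, -1, -1, 0, 0]
Σy = -4, Σy² = 6, M = 8
μ = -4/8 = -1/2,  σ² = 6/8 − (-1/2)² = 1/2
Independent increments: Var[X_6] = 6·σ² = 6·(1/2) = 3

3
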